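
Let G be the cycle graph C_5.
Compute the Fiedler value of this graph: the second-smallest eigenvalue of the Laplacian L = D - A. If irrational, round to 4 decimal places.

The graph has 5 vertices and degree multiset [2, 2, 2, 2, 2]; D is the diagonal matrix of degrees and L = D - A. Computing the eigenvalues of L and sorting gives [0, 1.3820, 1.3820, 3.6180, 3.6180]. The Fiedler value lambda_2 = 1.3820 is strictly positive, so the graph is connected. By the matrix-tree theorem the graph has (1/5) * product of the nonzero eigenvalues = 5 spanning trees.

1.3820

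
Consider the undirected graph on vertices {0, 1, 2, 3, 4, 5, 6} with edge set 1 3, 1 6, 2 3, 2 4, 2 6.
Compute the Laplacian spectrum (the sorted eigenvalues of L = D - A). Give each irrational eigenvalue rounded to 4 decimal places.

[0, 0, 0, 0.8299, 2, 2.6889, 4.4812]

With the vertex order [0, 1, 2, 3, 4, 5, 6], the degrees are [0, 2, 3, 2, 1, 0, 2], giving D = diag(0, 2, 3, 2, 1, 0, 2) and L = D - A. Diagonalising L (or applying a numerical eigensolver to the 7x7 matrix) gives the spectrum above. The 3 zero eigenvalues correspond to the 3 connected components. The largest eigenvalue, 4.4812, is at most the vertex count 7. The eigenvalues sum to 10, which equals trace(L) = 2|E|.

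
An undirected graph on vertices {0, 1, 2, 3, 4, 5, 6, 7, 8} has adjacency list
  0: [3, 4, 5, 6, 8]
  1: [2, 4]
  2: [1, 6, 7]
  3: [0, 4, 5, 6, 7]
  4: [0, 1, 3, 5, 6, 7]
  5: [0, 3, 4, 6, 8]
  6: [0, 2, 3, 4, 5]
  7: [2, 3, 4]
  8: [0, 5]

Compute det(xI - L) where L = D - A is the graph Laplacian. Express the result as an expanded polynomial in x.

Each diagonal entry of L is the vertex degree and each off-diagonal entry is -1 where an edge is present, 0 otherwise; in the order [0, 1, 2, 3, 4, 5, 6, 7, 8] the diagonal is [5, 2, 3, 5, 6, 5, 5, 3, 2]. L has integer entries, so p(x) = det(xI - L) has integer coefficients. Expanding the determinant yields x^9 - 36x^8 + 549x^7 - 4612x^6 + 23226x^5 - 71388x^4 + 129918x^3 - 126954x^2 + 50436x. The constant term is 0 because L is singular (the all-ones vector lies in its kernel). The largest eigenvalue, 7.2906, is at most the vertex count 9.

x^9 - 36x^8 + 549x^7 - 4612x^6 + 23226x^5 - 71388x^4 + 129918x^3 - 126954x^2 + 50436x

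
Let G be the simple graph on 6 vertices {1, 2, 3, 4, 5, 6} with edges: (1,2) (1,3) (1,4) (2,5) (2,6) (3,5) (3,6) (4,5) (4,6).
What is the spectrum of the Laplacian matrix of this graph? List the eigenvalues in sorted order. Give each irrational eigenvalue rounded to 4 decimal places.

Reading degrees in the order [1, 2, 3, 4, 5, 6] gives [3, 3, 3, 3, 3, 3]; set D = diag(3, 3, 3, 3, 3, 3) and form L = D - A. L is symmetric positive semidefinite, so every eigenvalue is real and nonnegative. The single zero eigenvalue shows the graph is connected.

[0, 3, 3, 3, 3, 6]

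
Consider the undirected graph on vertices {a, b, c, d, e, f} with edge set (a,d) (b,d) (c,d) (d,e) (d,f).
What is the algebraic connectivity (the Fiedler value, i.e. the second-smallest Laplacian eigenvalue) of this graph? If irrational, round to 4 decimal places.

Reading degrees in the order [a, b, c, d, e, f] gives [1, 1, 1, 5, 1, 1]; set D = diag(1, 1, 1, 5, 1, 1) and form L = D - A. The smallest Laplacian eigenvalue is always 0. The next one, lambda_2 = 1, measures how hard the graph is to disconnect: larger values mean better connectivity. The eigenvalues sum to 10, which equals trace(L) = 2|E|.

1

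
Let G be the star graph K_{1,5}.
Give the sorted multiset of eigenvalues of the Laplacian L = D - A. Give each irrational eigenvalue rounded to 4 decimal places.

[0, 1, 1, 1, 1, 6]

The graph has 6 vertices and degree multiset [5, 1, 1, 1, 1, 1]; D is the diagonal matrix of degrees and L = D - A. L is symmetric positive semidefinite, so every eigenvalue is real and nonnegative. The largest eigenvalue, 6, is at most the vertex count 6.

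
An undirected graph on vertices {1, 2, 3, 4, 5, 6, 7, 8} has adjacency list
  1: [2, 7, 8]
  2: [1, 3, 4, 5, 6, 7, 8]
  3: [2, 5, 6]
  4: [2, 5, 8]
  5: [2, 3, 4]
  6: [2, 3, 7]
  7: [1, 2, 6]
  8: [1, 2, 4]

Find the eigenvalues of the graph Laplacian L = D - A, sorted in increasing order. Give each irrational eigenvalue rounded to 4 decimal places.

[0, 1.7530, 1.7530, 3.4450, 3.4450, 4.8019, 4.8019, 8]

With the vertex order [1, 2, 3, 4, 5, 6, 7, 8], the degrees are [3, 7, 3, 3, 3, 3, 3, 3], giving D = diag(3, 7, 3, 3, 3, 3, 3, 3) and L = D - A. L is symmetric positive semidefinite, so every eigenvalue is real and nonnegative. The single zero eigenvalue shows the graph is connected.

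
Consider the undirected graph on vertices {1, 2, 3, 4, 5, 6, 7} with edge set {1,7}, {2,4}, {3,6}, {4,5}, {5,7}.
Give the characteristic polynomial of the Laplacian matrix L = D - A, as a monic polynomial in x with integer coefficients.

Reading degrees in the order [1, 2, 3, 4, 5, 6, 7] gives [1, 1, 1, 2, 2, 1, 2]; set D = diag(1, 1, 1, 2, 2, 1, 2) and form L = D - A. Computing det(xI - L) by cofactor expansion (or equivalently via sum-over-permutations) gives x^7 - 10x^6 + 37x^5 - 62x^4 + 45x^3 - 10x^2. Since p(0) = det(-L) = 0, x divides p(x). The eigenvalues sum to 10, which equals trace(L) = 2|E|.

x^7 - 10x^6 + 37x^5 - 62x^4 + 45x^3 - 10x^2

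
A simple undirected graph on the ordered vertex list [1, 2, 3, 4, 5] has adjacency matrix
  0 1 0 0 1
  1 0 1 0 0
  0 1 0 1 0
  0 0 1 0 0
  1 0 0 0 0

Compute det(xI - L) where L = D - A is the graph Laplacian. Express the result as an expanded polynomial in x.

Each diagonal entry of L is the vertex degree and each off-diagonal entry is -1 where an edge is present, 0 otherwise; in the order [1, 2, 3, 4, 5] the diagonal is [2, 2, 2, 1, 1]. L has integer entries, so p(x) = det(xI - L) has integer coefficients. Expanding the determinant yields x^5 - 8x^4 + 21x^3 - 20x^2 + 5x. The constant term is 0 because L is singular (the all-ones vector lies in its kernel). By the matrix-tree theorem the graph has (1/5) * product of the nonzero eigenvalues = 1 spanning tree.

x^5 - 8x^4 + 21x^3 - 20x^2 + 5x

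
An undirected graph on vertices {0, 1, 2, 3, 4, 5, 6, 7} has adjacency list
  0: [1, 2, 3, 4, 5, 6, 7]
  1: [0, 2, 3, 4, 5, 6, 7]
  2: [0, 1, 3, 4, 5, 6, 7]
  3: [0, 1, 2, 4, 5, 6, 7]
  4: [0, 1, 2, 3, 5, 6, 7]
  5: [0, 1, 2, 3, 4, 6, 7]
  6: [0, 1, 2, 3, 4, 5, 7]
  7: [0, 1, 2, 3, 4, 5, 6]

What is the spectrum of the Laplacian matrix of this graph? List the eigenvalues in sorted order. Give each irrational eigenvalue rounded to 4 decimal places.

Reading degrees in the order [0, 1, 2, 3, 4, 5, 6, 7] gives [7, 7, 7, 7, 7, 7, 7, 7]; set D = diag(7, 7, 7, 7, 7, 7, 7, 7) and form L = D - A. Since every row of L sums to 0, the all-ones vector is in the kernel and 0 is an eigenvalue.

[0, 8, 8, 8, 8, 8, 8, 8]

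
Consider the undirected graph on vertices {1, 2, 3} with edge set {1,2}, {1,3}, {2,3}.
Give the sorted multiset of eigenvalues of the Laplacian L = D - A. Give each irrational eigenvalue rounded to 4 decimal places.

[0, 3, 3]

Each diagonal entry of L is the vertex degree and each off-diagonal entry is -1 where an edge is present, 0 otherwise; in the order [1, 2, 3] the diagonal is [2, 2, 2]. Since every row of L sums to 0, the all-ones vector is in the kernel and 0 is an eigenvalue. There is one zero in the spectrum, matching the 1 component.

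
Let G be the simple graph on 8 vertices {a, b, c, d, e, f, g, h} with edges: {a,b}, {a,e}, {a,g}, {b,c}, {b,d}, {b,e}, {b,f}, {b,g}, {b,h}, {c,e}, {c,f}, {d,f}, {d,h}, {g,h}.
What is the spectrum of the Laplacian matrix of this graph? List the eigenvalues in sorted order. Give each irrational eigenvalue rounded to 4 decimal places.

[0, 1.7530, 1.7530, 3.4450, 3.4450, 4.8019, 4.8019, 8]

Reading degrees in the order [a, b, c, d, e, f, g, h] gives [3, 7, 3, 3, 3, 3, 3, 3]; set D = diag(3, 7, 3, 3, 3, 3, 3, 3) and form L = D - A. The multiplicity of 0 as a Laplacian eigenvalue equals the number of connected components. The single zero eigenvalue shows the graph is connected. The largest eigenvalue, 8, is at most the vertex count 8. By the matrix-tree theorem the graph has (1/8) * product of the nonzero eigenvalues = 841 spanning trees.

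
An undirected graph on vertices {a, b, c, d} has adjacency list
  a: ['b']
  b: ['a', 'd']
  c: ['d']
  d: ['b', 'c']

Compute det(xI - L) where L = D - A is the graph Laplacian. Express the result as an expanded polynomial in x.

Each diagonal entry of L is the vertex degree and each off-diagonal entry is -1 where an edge is present, 0 otherwise; in the order [a, b, c, d] the diagonal is [1, 2, 1, 2]. Computing det(xI - L) by cofactor expansion (or equivalently via sum-over-permutations) gives x^4 - 6x^3 + 10x^2 - 4x. Since p(0) = det(-L) = 0, x divides p(x). By the matrix-tree theorem the graph has (1/4) * product of the nonzero eigenvalues = 1 spanning tree. The eigenvalues sum to 6, which equals trace(L) = 2|E|.

x^4 - 6x^3 + 10x^2 - 4x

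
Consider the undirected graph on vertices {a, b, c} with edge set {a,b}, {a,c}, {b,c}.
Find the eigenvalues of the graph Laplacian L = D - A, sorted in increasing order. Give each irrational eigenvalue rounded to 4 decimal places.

[0, 3, 3]

With the vertex order [a, b, c], the degrees are [2, 2, 2], giving D = diag(2, 2, 2) and L = D - A. L is symmetric positive semidefinite, so every eigenvalue is real and nonnegative. By the matrix-tree theorem the graph has (1/3) * product of the nonzero eigenvalues = 3 spanning trees.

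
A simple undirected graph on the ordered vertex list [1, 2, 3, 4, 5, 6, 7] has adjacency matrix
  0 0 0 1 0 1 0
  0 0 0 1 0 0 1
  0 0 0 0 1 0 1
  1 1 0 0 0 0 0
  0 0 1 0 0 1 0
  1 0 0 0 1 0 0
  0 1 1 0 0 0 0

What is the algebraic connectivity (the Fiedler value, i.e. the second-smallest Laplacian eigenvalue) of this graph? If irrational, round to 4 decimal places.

With the vertex order [1, 2, 3, 4, 5, 6, 7], the degrees are [2, 2, 2, 2, 2, 2, 2], giving D = diag(2, 2, 2, 2, 2, 2, 2) and L = D - A. Computing the eigenvalues of L and sorting gives [0, 0.7530, 0.7530, 2.4450, 2.4450, 3.8019, 3.8019]. The Fiedler value lambda_2 = 0.7530 is strictly positive, so the graph is connected. The largest eigenvalue, 3.8019, is at most the vertex count 7.

0.7530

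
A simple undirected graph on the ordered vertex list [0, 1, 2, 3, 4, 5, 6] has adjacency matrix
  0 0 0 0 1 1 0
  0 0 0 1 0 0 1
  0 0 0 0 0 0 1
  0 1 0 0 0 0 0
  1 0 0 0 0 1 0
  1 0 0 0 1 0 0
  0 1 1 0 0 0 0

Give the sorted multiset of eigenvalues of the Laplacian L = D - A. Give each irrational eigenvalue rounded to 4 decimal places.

With the vertex order [0, 1, 2, 3, 4, 5, 6], the degrees are [2, 2, 1, 1, 2, 2, 2], giving D = diag(2, 2, 1, 1, 2, 2, 2) and L = D - A. Since every row of L sums to 0, the all-ones vector is in the kernel and 0 is an eigenvalue. The 2 zero eigenvalues correspond to the 2 connected components. There are 2 zeros in the spectrum, matching the 2 components.

[0, 0, 0.5858, 2, 3, 3, 3.4142]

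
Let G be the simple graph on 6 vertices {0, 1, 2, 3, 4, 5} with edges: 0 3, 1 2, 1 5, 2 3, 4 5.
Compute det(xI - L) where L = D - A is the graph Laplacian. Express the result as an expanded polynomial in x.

x^6 - 10x^5 + 36x^4 - 56x^3 + 35x^2 - 6x

With the vertex order [0, 1, 2, 3, 4, 5], the degrees are [1, 2, 2, 2, 1, 2], giving D = diag(1, 2, 2, 2, 1, 2) and L = D - A. Computing det(xI - L) by cofactor expansion (or equivalently via sum-over-permutations) gives x^6 - 10x^5 + 36x^4 - 56x^3 + 35x^2 - 6x. The coefficient of x^5 equals -trace(L) = -10, matching the sum of degrees. There is one zero in the spectrum, matching the 1 component.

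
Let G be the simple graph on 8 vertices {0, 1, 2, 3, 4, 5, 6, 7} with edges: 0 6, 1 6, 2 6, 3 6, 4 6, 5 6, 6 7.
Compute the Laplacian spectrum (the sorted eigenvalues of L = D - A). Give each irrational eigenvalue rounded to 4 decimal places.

[0, 1, 1, 1, 1, 1, 1, 8]

With the vertex order [0, 1, 2, 3, 4, 5, 6, 7], the degrees are [1, 1, 1, 1, 1, 1, 7, 1], giving D = diag(1, 1, 1, 1, 1, 1, 7, 1) and L = D - A. Diagonalising L (or applying a numerical eigensolver to the 8x8 matrix) gives the spectrum above. The single zero eigenvalue shows the graph is connected. There is one zero in the spectrum, matching the 1 component.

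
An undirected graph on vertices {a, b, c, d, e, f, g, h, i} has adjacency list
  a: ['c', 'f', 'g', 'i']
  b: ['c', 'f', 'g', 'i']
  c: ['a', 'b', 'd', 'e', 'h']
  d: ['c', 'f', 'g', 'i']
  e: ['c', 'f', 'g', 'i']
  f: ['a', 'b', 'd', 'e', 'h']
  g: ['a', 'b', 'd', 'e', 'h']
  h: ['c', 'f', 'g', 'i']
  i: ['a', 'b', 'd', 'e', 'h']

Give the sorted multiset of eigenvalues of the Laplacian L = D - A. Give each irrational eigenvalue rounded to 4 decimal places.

[0, 4, 4, 4, 4, 5, 5, 5, 9]

Reading degrees in the order [a, b, c, d, e, f, g, h, i] gives [4, 4, 5, 4, 4, 5, 5, 4, 5]; set D = diag(4, 4, 5, 4, 4, 5, 5, 4, 5) and form L = D - A. The multiplicity of 0 as a Laplacian eigenvalue equals the number of connected components. There is one zero in the spectrum, matching the 1 component. The largest eigenvalue, 9, is at most the vertex count 9.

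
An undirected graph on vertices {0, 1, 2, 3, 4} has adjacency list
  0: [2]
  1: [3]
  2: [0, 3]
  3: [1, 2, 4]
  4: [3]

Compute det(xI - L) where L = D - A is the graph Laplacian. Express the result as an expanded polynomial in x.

Each diagonal entry of L is the vertex degree and each off-diagonal entry is -1 where an edge is present, 0 otherwise; in the order [0, 1, 2, 3, 4] the diagonal is [1, 1, 2, 3, 1]. L has integer entries, so p(x) = det(xI - L) has integer coefficients. Expanding the determinant yields x^5 - 8x^4 + 20x^3 - 18x^2 + 5x. Since p(0) = det(-L) = 0, x divides p(x). The eigenvalues sum to 8, which equals trace(L) = 2|E|. By the matrix-tree theorem the graph has (1/5) * product of the nonzero eigenvalues = 1 spanning tree.

x^5 - 8x^4 + 20x^3 - 18x^2 + 5x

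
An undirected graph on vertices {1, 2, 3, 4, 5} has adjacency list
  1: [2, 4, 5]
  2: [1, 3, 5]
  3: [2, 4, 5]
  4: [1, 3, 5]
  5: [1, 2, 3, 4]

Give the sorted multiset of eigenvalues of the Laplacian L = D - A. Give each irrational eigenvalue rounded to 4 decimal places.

[0, 3, 3, 5, 5]

Each diagonal entry of L is the vertex degree and each off-diagonal entry is -1 where an edge is present, 0 otherwise; in the order [1, 2, 3, 4, 5] the diagonal is [3, 3, 3, 3, 4]. The multiplicity of 0 as a Laplacian eigenvalue equals the number of connected components. The eigenvalues sum to 16, which equals trace(L) = 2|E|.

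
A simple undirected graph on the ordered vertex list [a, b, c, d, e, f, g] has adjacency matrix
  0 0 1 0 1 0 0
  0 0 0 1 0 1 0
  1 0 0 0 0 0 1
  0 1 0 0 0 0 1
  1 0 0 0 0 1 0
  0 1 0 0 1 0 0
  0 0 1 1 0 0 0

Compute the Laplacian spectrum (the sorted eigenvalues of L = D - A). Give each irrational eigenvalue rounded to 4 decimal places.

[0, 0.7530, 0.7530, 2.4450, 2.4450, 3.8019, 3.8019]

Each diagonal entry of L is the vertex degree and each off-diagonal entry is -1 where an edge is present, 0 otherwise; in the order [a, b, c, d, e, f, g] the diagonal is [2, 2, 2, 2, 2, 2, 2]. Since every row of L sums to 0, the all-ones vector is in the kernel and 0 is an eigenvalue. The single zero eigenvalue shows the graph is connected.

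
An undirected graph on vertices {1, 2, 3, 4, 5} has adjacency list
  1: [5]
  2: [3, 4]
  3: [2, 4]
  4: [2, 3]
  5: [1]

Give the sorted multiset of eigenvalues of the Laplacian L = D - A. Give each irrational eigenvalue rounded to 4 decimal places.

[0, 0, 2, 3, 3]

Reading degrees in the order [1, 2, 3, 4, 5] gives [1, 2, 2, 2, 1]; set D = diag(1, 2, 2, 2, 1) and form L = D - A. Since every row of L sums to 0, the all-ones vector is in the kernel and 0 is an eigenvalue. The 2 zero eigenvalues correspond to the 2 connected components. The largest eigenvalue, 3, is at most the vertex count 5.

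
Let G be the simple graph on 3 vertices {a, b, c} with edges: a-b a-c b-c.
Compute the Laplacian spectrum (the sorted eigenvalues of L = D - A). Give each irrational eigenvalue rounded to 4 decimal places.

Reading degrees in the order [a, b, c] gives [2, 2, 2]; set D = diag(2, 2, 2) and form L = D - A. Since every row of L sums to 0, the all-ones vector is in the kernel and 0 is an eigenvalue. The single zero eigenvalue shows the graph is connected. The eigenvalues sum to 6, which equals trace(L) = 2|E|.

[0, 3, 3]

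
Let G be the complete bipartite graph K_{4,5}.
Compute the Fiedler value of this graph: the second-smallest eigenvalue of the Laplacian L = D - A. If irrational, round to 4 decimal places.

The graph has 9 vertices and degree multiset [5, 5, 5, 5, 4, 4, 4, 4, 4]; D is the diagonal matrix of degrees and L = D - A. Computing the eigenvalues of L and sorting gives [0, 4, 4, 4, 4, 5, 5, 5, 9]. The Fiedler value lambda_2 = 4 is strictly positive, so the graph is connected.

4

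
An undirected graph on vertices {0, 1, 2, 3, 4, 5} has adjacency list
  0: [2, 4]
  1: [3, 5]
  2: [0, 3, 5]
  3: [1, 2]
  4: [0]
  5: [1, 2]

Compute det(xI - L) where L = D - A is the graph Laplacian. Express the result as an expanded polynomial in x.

Reading degrees in the order [0, 1, 2, 3, 4, 5] gives [2, 2, 3, 2, 1, 2]; set D = diag(2, 2, 3, 2, 1, 2) and form L = D - A. L has integer entries, so p(x) = det(xI - L) has integer coefficients. Expanding the determinant yields x^6 - 12x^5 + 53x^4 - 106x^3 + 92x^2 - 24x. The coefficient of x^5 equals -trace(L) = -12, matching the sum of degrees. By the matrix-tree theorem the graph has (1/6) * product of the nonzero eigenvalues = 4 spanning trees.

x^6 - 12x^5 + 53x^4 - 106x^3 + 92x^2 - 24x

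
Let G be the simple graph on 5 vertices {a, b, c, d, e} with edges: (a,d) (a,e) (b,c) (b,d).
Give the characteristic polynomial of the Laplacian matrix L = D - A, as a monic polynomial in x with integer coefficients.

Each diagonal entry of L is the vertex degree and each off-diagonal entry is -1 where an edge is present, 0 otherwise; in the order [a, b, c, d, e] the diagonal is [2, 2, 1, 2, 1]. L has integer entries, so p(x) = det(xI - L) has integer coefficients. Expanding the determinant yields x^5 - 8x^4 + 21x^3 - 20x^2 + 5x. The constant term is 0 because L is singular (the all-ones vector lies in its kernel). There is one zero in the spectrum, matching the 1 component. The eigenvalues sum to 8, which equals trace(L) = 2|E|.

x^5 - 8x^4 + 21x^3 - 20x^2 + 5x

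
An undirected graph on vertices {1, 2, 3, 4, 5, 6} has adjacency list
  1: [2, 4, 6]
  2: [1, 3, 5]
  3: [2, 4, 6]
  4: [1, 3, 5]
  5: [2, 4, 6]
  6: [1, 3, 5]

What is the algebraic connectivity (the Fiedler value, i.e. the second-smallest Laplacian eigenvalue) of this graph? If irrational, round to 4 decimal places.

3

With the vertex order [1, 2, 3, 4, 5, 6], the degrees are [3, 3, 3, 3, 3, 3], giving D = diag(3, 3, 3, 3, 3, 3) and L = D - A. The smallest Laplacian eigenvalue is always 0. The next one, lambda_2 = 3, measures how hard the graph is to disconnect: larger values mean better connectivity. The largest eigenvalue, 6, is at most the vertex count 6. The eigenvalues sum to 18, which equals trace(L) = 2|E|.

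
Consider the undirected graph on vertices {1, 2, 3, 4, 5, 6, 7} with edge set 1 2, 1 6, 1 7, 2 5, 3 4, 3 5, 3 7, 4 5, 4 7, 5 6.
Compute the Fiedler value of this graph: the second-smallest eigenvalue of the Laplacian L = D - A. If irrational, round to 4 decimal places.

1.2679

With the vertex order [1, 2, 3, 4, 5, 6, 7], the degrees are [3, 2, 3, 3, 4, 2, 3], giving D = diag(3, 2, 3, 3, 4, 2, 3) and L = D - A. The sorted Laplacian eigenvalues are [0, 1.2679, 2, 2.5858, 4, 4.7321, 5.4142]; the algebraic connectivity is the second entry, 1.2679.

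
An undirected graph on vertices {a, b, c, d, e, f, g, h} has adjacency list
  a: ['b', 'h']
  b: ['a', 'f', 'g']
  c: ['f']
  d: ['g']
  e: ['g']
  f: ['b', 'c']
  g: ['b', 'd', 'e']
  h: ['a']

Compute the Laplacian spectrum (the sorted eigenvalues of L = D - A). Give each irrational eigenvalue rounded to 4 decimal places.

[0, 0.3065, 0.3820, 1, 1.6703, 2.6180, 3.3297, 4.6935]

Each diagonal entry of L is the vertex degree and each off-diagonal entry is -1 where an edge is present, 0 otherwise; in the order [a, b, c, d, e, f, g, h] the diagonal is [2, 3, 1, 1, 1, 2, 3, 1]. Diagonalising L (or applying a numerical eigensolver to the 8x8 matrix) gives the spectrum above.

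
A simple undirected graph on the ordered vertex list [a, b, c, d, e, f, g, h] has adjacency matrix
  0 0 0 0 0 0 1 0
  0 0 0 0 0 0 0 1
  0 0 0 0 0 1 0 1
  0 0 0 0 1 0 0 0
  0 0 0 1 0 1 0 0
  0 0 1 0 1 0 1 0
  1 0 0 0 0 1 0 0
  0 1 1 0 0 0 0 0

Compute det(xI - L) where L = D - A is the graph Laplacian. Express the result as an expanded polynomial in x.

With the vertex order [a, b, c, d, e, f, g, h], the degrees are [1, 1, 2, 1, 2, 3, 2, 2], giving D = diag(1, 1, 2, 1, 2, 3, 2, 2) and L = D - A. Computing det(xI - L) by cofactor expansion (or equivalently via sum-over-permutations) gives x^8 - 14x^7 + 77x^6 - 212x^5 + 307x^4 - 224x^3 + 72x^2 - 8x. The coefficient of x^7 equals -trace(L) = -14, matching the sum of degrees. The eigenvalues sum to 14, which equals trace(L) = 2|E|. By the matrix-tree theorem the graph has (1/8) * product of the nonzero eigenvalues = 1 spanning tree.

x^8 - 14x^7 + 77x^6 - 212x^5 + 307x^4 - 224x^3 + 72x^2 - 8x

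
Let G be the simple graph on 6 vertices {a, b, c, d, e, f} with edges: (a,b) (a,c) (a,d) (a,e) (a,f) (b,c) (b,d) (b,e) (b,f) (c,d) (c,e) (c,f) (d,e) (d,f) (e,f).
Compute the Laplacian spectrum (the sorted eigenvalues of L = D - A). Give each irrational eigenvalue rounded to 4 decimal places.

[0, 6, 6, 6, 6, 6]

With the vertex order [a, b, c, d, e, f], the degrees are [5, 5, 5, 5, 5, 5], giving D = diag(5, 5, 5, 5, 5, 5) and L = D - A. The multiplicity of 0 as a Laplacian eigenvalue equals the number of connected components. There is one zero in the spectrum, matching the 1 component.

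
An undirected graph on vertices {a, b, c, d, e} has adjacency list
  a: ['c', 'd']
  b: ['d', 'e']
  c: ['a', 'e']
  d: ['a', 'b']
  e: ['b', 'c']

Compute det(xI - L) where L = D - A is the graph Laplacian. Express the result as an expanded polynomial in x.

Each diagonal entry of L is the vertex degree and each off-diagonal entry is -1 where an edge is present, 0 otherwise; in the order [a, b, c, d, e] the diagonal is [2, 2, 2, 2, 2]. Computing det(xI - L) by cofactor expansion (or equivalently via sum-over-permutations) gives x^5 - 10x^4 + 35x^3 - 50x^2 + 25x. The constant term is 0 because L is singular (the all-ones vector lies in its kernel). By the matrix-tree theorem the graph has (1/5) * product of the nonzero eigenvalues = 5 spanning trees. The eigenvalues sum to 10, which equals trace(L) = 2|E|.

x^5 - 10x^4 + 35x^3 - 50x^2 + 25x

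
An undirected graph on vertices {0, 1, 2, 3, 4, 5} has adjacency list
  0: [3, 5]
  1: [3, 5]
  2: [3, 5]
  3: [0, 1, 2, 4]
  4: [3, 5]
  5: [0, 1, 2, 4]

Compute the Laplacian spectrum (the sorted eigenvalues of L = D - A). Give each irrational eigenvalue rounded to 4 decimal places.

[0, 2, 2, 2, 4, 6]

Each diagonal entry of L is the vertex degree and each off-diagonal entry is -1 where an edge is present, 0 otherwise; in the order [0, 1, 2, 3, 4, 5] the diagonal is [2, 2, 2, 4, 2, 4]. Since every row of L sums to 0, the all-ones vector is in the kernel and 0 is an eigenvalue. By the matrix-tree theorem the graph has (1/6) * product of the nonzero eigenvalues = 32 spanning trees. The largest eigenvalue, 6, is at most the vertex count 6.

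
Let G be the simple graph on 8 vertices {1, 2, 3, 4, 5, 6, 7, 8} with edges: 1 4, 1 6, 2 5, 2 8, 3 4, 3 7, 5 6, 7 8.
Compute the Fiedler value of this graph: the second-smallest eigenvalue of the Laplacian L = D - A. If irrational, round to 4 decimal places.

0.5858

With the vertex order [1, 2, 3, 4, 5, 6, 7, 8], the degrees are [2, 2, 2, 2, 2, 2, 2, 2], giving D = diag(2, 2, 2, 2, 2, 2, 2, 2) and L = D - A. The smallest Laplacian eigenvalue is always 0. The next one, lambda_2 = 0.5858, measures how hard the graph is to disconnect: larger values mean better connectivity.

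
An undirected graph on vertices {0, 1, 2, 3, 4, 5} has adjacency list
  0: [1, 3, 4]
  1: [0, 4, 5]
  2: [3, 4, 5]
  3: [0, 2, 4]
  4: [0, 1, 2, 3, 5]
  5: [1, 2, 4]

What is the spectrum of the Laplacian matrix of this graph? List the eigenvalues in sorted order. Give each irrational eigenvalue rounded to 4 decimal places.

Reading degrees in the order [0, 1, 2, 3, 4, 5] gives [3, 3, 3, 3, 5, 3]; set D = diag(3, 3, 3, 3, 5, 3) and form L = D - A. L is symmetric positive semidefinite, so every eigenvalue is real and nonnegative. The eigenvalues sum to 20, which equals trace(L) = 2|E|.

[0, 2.3820, 2.3820, 4.6180, 4.6180, 6]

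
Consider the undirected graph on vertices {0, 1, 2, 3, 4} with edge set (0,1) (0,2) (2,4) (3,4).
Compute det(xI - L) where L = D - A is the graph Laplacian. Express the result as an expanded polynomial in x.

x^5 - 8x^4 + 21x^3 - 20x^2 + 5x

Reading degrees in the order [0, 1, 2, 3, 4] gives [2, 1, 2, 1, 2]; set D = diag(2, 1, 2, 1, 2) and form L = D - A. L has integer entries, so p(x) = det(xI - L) has integer coefficients. Expanding the determinant yields x^5 - 8x^4 + 21x^3 - 20x^2 + 5x. The constant term is 0 because L is singular (the all-ones vector lies in its kernel). The largest eigenvalue, 3.6180, is at most the vertex count 5. There is one zero in the spectrum, matching the 1 component.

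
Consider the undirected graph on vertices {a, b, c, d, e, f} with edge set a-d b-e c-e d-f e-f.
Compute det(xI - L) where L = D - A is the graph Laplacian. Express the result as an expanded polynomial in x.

x^6 - 10x^5 + 35x^4 - 52x^3 + 32x^2 - 6x

With the vertex order [a, b, c, d, e, f], the degrees are [1, 1, 1, 2, 3, 2], giving D = diag(1, 1, 1, 2, 3, 2) and L = D - A. Computing det(xI - L) by cofactor expansion (or equivalently via sum-over-permutations) gives x^6 - 10x^5 + 35x^4 - 52x^3 + 32x^2 - 6x. Since p(0) = det(-L) = 0, x divides p(x). There is one zero in the spectrum, matching the 1 component.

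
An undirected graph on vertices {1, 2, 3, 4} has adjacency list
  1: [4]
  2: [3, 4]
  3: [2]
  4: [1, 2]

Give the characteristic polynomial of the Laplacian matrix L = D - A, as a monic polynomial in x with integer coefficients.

Reading degrees in the order [1, 2, 3, 4] gives [1, 2, 1, 2]; set D = diag(1, 2, 1, 2) and form L = D - A. L has integer entries, so p(x) = det(xI - L) has integer coefficients. Expanding the determinant yields x^4 - 6x^3 + 10x^2 - 4x. The constant term is 0 because L is singular (the all-ones vector lies in its kernel). The eigenvalues sum to 6, which equals trace(L) = 2|E|.

x^4 - 6x^3 + 10x^2 - 4x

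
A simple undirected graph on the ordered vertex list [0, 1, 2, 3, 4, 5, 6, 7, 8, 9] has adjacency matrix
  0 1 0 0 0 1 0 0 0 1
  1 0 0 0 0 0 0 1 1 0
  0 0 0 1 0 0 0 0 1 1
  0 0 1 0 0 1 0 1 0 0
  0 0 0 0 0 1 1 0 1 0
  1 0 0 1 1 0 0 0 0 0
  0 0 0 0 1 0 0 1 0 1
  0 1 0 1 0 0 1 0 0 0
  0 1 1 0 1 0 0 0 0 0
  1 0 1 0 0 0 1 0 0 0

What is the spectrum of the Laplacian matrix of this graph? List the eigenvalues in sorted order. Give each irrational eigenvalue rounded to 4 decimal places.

[0, 2, 2, 2, 2, 2, 5, 5, 5, 5]

Reading degrees in the order [0, 1, 2, 3, 4, 5, 6, 7, 8, 9] gives [3, 3, 3, 3, 3, 3, 3, 3, 3, 3]; set D = diag(3, 3, 3, 3, 3, 3, 3, 3, 3, 3) and form L = D - A. Since every row of L sums to 0, the all-ones vector is in the kernel and 0 is an eigenvalue. The largest eigenvalue, 5, is at most the vertex count 10. The eigenvalues sum to 30, which equals trace(L) = 2|E|.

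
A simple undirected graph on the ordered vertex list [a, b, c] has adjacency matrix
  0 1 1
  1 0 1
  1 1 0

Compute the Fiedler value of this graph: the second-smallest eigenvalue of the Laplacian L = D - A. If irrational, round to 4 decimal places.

Reading degrees in the order [a, b, c] gives [2, 2, 2]; set D = diag(2, 2, 2) and form L = D - A. Computing the eigenvalues of L and sorting gives [0, 3, 3]. The Fiedler value lambda_2 = 3 is strictly positive, so the graph is connected. There is one zero in the spectrum, matching the 1 component. The largest eigenvalue, 3, is at most the vertex count 3.

3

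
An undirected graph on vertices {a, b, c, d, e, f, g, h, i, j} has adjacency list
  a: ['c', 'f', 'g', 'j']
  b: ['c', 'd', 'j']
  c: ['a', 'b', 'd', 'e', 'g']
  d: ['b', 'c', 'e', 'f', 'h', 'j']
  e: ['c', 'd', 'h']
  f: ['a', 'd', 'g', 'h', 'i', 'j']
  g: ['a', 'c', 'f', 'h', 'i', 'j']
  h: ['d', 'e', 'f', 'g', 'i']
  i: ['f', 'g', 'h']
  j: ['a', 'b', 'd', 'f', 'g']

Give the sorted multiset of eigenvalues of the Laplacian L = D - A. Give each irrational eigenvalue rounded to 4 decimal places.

[0, 2.0511, 2.4813, 3.2649, 4.6431, 5.5722, 6.0683, 6.4780, 7.2931, 8.1481]

With the vertex order [a, b, c, d, e, f, g, h, i, j], the degrees are [4, 3, 5, 6, 3, 6, 6, 5, 3, 5], giving D = diag(4, 3, 5, 6, 3, 6, 6, 5, 3, 5) and L = D - A. L is symmetric positive semidefinite, so every eigenvalue is real and nonnegative. The largest eigenvalue, 8.1481, is at most the vertex count 10.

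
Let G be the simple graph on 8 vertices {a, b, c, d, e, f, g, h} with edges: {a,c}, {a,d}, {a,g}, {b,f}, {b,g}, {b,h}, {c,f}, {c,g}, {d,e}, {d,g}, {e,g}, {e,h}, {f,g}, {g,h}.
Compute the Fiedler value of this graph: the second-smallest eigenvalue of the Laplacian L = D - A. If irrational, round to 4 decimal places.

With the vertex order [a, b, c, d, e, f, g, h], the degrees are [3, 3, 3, 3, 3, 3, 7, 3], giving D = diag(3, 3, 3, 3, 3, 3, 7, 3) and L = D - A. The sorted Laplacian eigenvalues are [0, 1.7530, 1.7530, 3.4450, 3.4450, 4.8019, 4.8019, 8]; the algebraic connectivity is the second entry, 1.7530. The eigenvalues sum to 28, which equals trace(L) = 2|E|.

1.7530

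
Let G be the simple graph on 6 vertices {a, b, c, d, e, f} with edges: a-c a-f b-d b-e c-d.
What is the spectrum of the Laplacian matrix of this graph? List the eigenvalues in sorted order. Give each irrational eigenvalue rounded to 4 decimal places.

Each diagonal entry of L is the vertex degree and each off-diagonal entry is -1 where an edge is present, 0 otherwise; in the order [a, b, c, d, e, f] the diagonal is [2, 2, 2, 2, 1, 1]. Diagonalising L (or applying a numerical eigensolver to the 6x6 matrix) gives the spectrum above. The single zero eigenvalue shows the graph is connected. The eigenvalues sum to 10, which equals trace(L) = 2|E|.

[0, 0.2679, 1, 2, 3, 3.7321]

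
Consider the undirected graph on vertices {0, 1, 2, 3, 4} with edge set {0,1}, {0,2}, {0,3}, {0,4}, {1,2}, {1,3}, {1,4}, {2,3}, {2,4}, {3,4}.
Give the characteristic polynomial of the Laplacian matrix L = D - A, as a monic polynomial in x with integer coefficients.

Reading degrees in the order [0, 1, 2, 3, 4] gives [4, 4, 4, 4, 4]; set D = diag(4, 4, 4, 4, 4) and form L = D - A. The eigenvalues of L are [0, 5, 5, 5, 5]; the characteristic polynomial is the product of (x - lambda_i), which multiplies out to x^5 - 20x^4 + 150x^3 - 500x^2 + 625x. Since p(0) = det(-L) = 0, x divides p(x). The eigenvalues sum to 20, which equals trace(L) = 2|E|.

x^5 - 20x^4 + 150x^3 - 500x^2 + 625x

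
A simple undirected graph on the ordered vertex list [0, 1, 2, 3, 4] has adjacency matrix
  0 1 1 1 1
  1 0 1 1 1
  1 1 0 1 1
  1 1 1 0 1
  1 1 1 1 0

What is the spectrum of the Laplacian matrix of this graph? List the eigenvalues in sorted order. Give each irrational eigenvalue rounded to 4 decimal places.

[0, 5, 5, 5, 5]

Each diagonal entry of L is the vertex degree and each off-diagonal entry is -1 where an edge is present, 0 otherwise; in the order [0, 1, 2, 3, 4] the diagonal is [4, 4, 4, 4, 4]. Diagonalising L (or applying a numerical eigensolver to the 5x5 matrix) gives the spectrum above. The single zero eigenvalue shows the graph is connected. The largest eigenvalue, 5, is at most the vertex count 5. The eigenvalues sum to 20, which equals trace(L) = 2|E|.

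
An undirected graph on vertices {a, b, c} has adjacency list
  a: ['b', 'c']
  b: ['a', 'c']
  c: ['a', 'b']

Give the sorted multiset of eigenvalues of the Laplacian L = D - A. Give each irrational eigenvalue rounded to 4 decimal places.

[0, 3, 3]

With the vertex order [a, b, c], the degrees are [2, 2, 2], giving D = diag(2, 2, 2) and L = D - A. The multiplicity of 0 as a Laplacian eigenvalue equals the number of connected components. The single zero eigenvalue shows the graph is connected. There is one zero in the spectrum, matching the 1 component.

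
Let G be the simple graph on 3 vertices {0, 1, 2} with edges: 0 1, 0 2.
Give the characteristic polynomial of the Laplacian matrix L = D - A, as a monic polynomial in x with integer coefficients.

x^3 - 4x^2 + 3x

Reading degrees in the order [0, 1, 2] gives [2, 1, 1]; set D = diag(2, 1, 1) and form L = D - A. L has integer entries, so p(x) = det(xI - L) has integer coefficients. Expanding the determinant yields x^3 - 4x^2 + 3x. Since p(0) = det(-L) = 0, x divides p(x). The largest eigenvalue, 3, is at most the vertex count 3.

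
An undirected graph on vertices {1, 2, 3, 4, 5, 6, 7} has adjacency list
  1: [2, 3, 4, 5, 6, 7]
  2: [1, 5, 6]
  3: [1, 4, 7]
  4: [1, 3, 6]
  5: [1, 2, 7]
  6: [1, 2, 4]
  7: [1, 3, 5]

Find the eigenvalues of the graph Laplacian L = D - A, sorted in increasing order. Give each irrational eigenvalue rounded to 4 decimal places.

[0, 2, 2, 4, 4, 5, 7]

Each diagonal entry of L is the vertex degree and each off-diagonal entry is -1 where an edge is present, 0 otherwise; in the order [1, 2, 3, 4, 5, 6, 7] the diagonal is [6, 3, 3, 3, 3, 3, 3]. Diagonalising L (or applying a numerical eigensolver to the 7x7 matrix) gives the spectrum above.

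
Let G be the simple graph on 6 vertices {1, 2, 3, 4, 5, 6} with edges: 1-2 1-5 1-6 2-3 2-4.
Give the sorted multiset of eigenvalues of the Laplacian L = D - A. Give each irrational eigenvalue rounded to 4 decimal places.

Each diagonal entry of L is the vertex degree and each off-diagonal entry is -1 where an edge is present, 0 otherwise; in the order [1, 2, 3, 4, 5, 6] the diagonal is [3, 3, 1, 1, 1, 1]. The multiplicity of 0 as a Laplacian eigenvalue equals the number of connected components. The eigenvalues sum to 10, which equals trace(L) = 2|E|.

[0, 0.4384, 1, 1, 3, 4.5616]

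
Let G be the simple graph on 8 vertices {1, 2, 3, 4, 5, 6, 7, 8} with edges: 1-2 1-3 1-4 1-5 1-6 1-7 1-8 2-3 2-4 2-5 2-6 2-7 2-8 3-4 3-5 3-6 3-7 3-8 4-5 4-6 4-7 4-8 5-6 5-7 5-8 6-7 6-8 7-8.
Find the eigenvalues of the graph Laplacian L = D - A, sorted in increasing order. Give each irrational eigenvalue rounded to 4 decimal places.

Each diagonal entry of L is the vertex degree and each off-diagonal entry is -1 where an edge is present, 0 otherwise; in the order [1, 2, 3, 4, 5, 6, 7, 8] the diagonal is [7, 7, 7, 7, 7, 7, 7, 7]. Diagonalising L (or applying a numerical eigensolver to the 8x8 matrix) gives the spectrum above. By the matrix-tree theorem the graph has (1/8) * product of the nonzero eigenvalues = 262144 spanning trees. The largest eigenvalue, 8, is at most the vertex count 8.

[0, 8, 8, 8, 8, 8, 8, 8]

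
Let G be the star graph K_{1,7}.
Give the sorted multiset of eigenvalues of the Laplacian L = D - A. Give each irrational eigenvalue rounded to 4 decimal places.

The graph has 8 vertices and degree multiset [7, 1, 1, 1, 1, 1, 1, 1]; D is the diagonal matrix of degrees and L = D - A. The multiplicity of 0 as a Laplacian eigenvalue equals the number of connected components. The single zero eigenvalue shows the graph is connected.

[0, 1, 1, 1, 1, 1, 1, 8]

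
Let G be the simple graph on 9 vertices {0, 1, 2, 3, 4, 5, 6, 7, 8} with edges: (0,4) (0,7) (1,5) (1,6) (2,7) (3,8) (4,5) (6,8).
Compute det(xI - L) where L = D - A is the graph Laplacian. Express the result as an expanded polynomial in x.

x^9 - 16x^8 + 105x^7 - 364x^6 + 715x^5 - 792x^4 + 462x^3 - 120x^2 + 9x

With the vertex order [0, 1, 2, 3, 4, 5, 6, 7, 8], the degrees are [2, 2, 1, 1, 2, 2, 2, 2, 2], giving D = diag(2, 2, 1, 1, 2, 2, 2, 2, 2) and L = D - A. L has integer entries, so p(x) = det(xI - L) has integer coefficients. Expanding the determinant yields x^9 - 16x^8 + 105x^7 - 364x^6 + 715x^5 - 792x^4 + 462x^3 - 120x^2 + 9x. The constant term is 0 because L is singular (the all-ones vector lies in its kernel). The largest eigenvalue, 3.8794, is at most the vertex count 9.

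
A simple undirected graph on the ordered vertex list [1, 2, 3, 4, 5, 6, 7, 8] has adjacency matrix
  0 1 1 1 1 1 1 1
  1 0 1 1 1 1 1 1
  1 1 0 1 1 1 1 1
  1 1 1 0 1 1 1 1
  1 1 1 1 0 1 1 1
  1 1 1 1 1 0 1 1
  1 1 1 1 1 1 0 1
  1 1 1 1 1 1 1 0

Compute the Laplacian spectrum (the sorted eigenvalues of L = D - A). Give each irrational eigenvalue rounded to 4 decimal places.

[0, 8, 8, 8, 8, 8, 8, 8]

With the vertex order [1, 2, 3, 4, 5, 6, 7, 8], the degrees are [7, 7, 7, 7, 7, 7, 7, 7], giving D = diag(7, 7, 7, 7, 7, 7, 7, 7) and L = D - A. Diagonalising L (or applying a numerical eigensolver to the 8x8 matrix) gives the spectrum above. The largest eigenvalue, 8, is at most the vertex count 8.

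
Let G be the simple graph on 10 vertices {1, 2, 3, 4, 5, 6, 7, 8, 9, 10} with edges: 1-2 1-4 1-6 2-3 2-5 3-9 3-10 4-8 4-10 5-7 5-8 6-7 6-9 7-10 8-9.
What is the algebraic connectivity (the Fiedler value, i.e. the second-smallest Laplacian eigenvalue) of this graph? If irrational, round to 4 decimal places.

With the vertex order [1, 2, 3, 4, 5, 6, 7, 8, 9, 10], the degrees are [3, 3, 3, 3, 3, 3, 3, 3, 3, 3], giving D = diag(3, 3, 3, 3, 3, 3, 3, 3, 3, 3) and L = D - A. Computing the eigenvalues of L and sorting gives [0, 2, 2, 2, 2, 2, 5, 5, 5, 5]. The Fiedler value lambda_2 = 2 is strictly positive, so the graph is connected. The largest eigenvalue, 5, is at most the vertex count 10.

2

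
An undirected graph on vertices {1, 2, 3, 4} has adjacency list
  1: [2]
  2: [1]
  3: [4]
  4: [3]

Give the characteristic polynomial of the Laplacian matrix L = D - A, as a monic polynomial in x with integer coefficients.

x^4 - 4x^3 + 4x^2

Reading degrees in the order [1, 2, 3, 4] gives [1, 1, 1, 1]; set D = diag(1, 1, 1, 1) and form L = D - A. The eigenvalues of L are [0, 0, 2, 2]; the characteristic polynomial is the product of (x - lambda_i), which multiplies out to x^4 - 4x^3 + 4x^2. The coefficient of x^3 equals -trace(L) = -4, matching the sum of degrees.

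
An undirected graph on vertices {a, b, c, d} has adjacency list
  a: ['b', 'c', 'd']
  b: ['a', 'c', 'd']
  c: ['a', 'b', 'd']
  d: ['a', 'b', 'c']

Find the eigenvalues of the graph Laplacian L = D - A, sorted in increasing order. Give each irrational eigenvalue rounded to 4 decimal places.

With the vertex order [a, b, c, d], the degrees are [3, 3, 3, 3], giving D = diag(3, 3, 3, 3) and L = D - A. Diagonalising L (or applying a numerical eigensolver to the 4x4 matrix) gives the spectrum above. There is one zero in the spectrum, matching the 1 component.

[0, 4, 4, 4]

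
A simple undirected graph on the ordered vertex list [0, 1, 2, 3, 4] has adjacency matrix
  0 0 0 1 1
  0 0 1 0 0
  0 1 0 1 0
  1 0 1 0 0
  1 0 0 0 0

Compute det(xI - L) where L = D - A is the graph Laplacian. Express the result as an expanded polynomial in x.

Each diagonal entry of L is the vertex degree and each off-diagonal entry is -1 where an edge is present, 0 otherwise; in the order [0, 1, 2, 3, 4] the diagonal is [2, 1, 2, 2, 1]. Computing det(xI - L) by cofactor expansion (or equivalently via sum-over-permutations) gives x^5 - 8x^4 + 21x^3 - 20x^2 + 5x. The constant term is 0 because L is singular (the all-ones vector lies in its kernel). There is one zero in the spectrum, matching the 1 component.

x^5 - 8x^4 + 21x^3 - 20x^2 + 5x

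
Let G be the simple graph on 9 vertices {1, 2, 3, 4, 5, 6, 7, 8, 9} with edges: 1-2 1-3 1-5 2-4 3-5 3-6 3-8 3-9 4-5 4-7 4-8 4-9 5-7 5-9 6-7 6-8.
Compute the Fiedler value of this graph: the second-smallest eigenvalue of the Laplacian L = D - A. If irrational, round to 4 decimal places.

1.4163

With the vertex order [1, 2, 3, 4, 5, 6, 7, 8, 9], the degrees are [3, 2, 5, 5, 5, 3, 3, 3, 3], giving D = diag(3, 2, 5, 5, 5, 3, 3, 3, 3) and L = D - A. The sorted Laplacian eigenvalues are [0, 1.4163, 2.2897, 2.6539, 3, 3.9362, 5.8419, 6, 6.8619]; the algebraic connectivity is the second entry, 1.4163. There is one zero in the spectrum, matching the 1 component.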